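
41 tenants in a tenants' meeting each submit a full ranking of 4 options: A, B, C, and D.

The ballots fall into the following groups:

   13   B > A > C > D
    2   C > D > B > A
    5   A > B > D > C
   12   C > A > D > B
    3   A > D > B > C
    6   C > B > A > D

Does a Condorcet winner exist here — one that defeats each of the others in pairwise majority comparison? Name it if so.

Head-to-head results (41 voters total):
A vs B: B wins 21–20.
A vs C: A wins 21–20.
A vs D: A wins 39–2.
B vs C: B wins 21–20.
B vs D: B wins 24–17.
C vs D: C wins 33–8.
B beats each rival — A (21–20), C (21–20), D (24–17) — so B is the Condorcet winner.

B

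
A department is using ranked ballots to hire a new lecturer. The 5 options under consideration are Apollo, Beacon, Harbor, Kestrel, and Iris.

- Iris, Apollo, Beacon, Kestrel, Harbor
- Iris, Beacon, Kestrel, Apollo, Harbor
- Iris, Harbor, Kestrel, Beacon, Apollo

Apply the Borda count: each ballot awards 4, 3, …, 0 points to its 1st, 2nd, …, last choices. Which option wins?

Iris

Borda scores:
  Apollo: 3 + 1 + 0 = 4
  Beacon: 2 + 3 + 1 = 6
  Harbor: 0 + 0 + 3 = 3
  Kestrel: 1 + 2 + 2 = 5
  Iris: 4 + 4 + 4 = 12
Iris has the highest total.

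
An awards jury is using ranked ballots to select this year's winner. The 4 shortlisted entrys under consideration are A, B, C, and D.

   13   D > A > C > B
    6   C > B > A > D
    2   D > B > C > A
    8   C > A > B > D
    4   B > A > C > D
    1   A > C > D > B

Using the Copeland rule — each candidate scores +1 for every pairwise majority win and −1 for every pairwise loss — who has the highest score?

A

Pairwise results:
  A vs B: A wins 22–12.
  A vs C: A wins 18–16.
  A vs D: A wins 19–15.
  B vs C: C wins 28–6.
  B vs D: B wins 18–16.
  C vs D: C wins 19–15.
Copeland scores (wins − losses):
  A: 3 − 0 = 3
  B: 1 − 2 = -1
  C: 2 − 1 = 1
  D: 0 − 3 = -3
A has the best Copeland score.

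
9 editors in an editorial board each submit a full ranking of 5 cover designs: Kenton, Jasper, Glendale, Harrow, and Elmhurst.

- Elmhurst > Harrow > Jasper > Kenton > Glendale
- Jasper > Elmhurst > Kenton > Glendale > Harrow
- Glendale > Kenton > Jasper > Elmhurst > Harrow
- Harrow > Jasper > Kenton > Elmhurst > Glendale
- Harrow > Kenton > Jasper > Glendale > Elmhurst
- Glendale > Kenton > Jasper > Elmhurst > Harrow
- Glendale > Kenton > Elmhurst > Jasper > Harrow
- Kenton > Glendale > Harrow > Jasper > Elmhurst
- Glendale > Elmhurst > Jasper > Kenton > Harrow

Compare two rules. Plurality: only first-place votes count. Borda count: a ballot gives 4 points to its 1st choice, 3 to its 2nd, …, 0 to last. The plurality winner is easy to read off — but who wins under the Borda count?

Kenton

Plurality first-place counts: Kenton 1, Jasper 1, Glendale 4, Harrow 2, Elmhurst 1 → Glendale.
Borda totals: Kenton 22, Jasper 19, Glendale 21, Harrow 13, Elmhurst 15 → Kenton.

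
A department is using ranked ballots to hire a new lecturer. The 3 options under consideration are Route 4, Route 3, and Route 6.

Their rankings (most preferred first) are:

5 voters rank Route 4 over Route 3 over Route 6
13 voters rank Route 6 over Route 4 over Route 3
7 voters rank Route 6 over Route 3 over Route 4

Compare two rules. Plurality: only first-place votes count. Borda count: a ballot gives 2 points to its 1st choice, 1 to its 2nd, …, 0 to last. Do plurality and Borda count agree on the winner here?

Yes

Plurality first-place counts: Route 4 5, Route 3 0, Route 6 20 → Route 6.
Borda totals: Route 4 23, Route 3 12, Route 6 40 → Route 6.
The two rules agree on Route 6.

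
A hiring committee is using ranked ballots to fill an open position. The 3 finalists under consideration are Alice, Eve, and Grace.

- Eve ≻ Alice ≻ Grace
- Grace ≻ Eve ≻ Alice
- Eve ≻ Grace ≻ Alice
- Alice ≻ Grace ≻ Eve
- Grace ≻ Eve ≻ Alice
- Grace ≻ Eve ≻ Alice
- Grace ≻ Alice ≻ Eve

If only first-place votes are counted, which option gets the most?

Grace

First-place vote totals:
  Alice: 1
  Eve: 2
  Grace: 4
Grace has the most first-place votes.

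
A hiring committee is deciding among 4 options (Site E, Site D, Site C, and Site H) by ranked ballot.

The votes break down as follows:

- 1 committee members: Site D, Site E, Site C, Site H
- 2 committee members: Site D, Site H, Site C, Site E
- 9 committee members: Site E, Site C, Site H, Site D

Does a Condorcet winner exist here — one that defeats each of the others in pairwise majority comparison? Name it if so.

Site E

Head-to-head results (12 voters total):
Site E vs Site D: Site E wins 9–3.
Site E vs Site C: Site E wins 10–2.
Site E vs Site H: Site E wins 10–2.
Site D vs Site C: Site C wins 9–3.
Site D vs Site H: Site H wins 9–3.
Site C vs Site H: Site C wins 10–2.
Site E beats each rival — Site D (9–3), Site C (10–2), Site H (10–2) — so Site E is the Condorcet winner.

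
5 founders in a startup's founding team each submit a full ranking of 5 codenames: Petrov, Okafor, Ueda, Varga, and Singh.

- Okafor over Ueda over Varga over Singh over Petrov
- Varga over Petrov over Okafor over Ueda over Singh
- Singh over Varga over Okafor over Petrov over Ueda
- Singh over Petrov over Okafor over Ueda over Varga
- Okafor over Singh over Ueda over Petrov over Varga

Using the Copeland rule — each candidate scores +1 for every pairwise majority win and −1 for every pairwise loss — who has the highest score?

Pairwise results:
  Petrov vs Okafor: Okafor wins 3–2.
  Petrov vs Ueda: Petrov wins 3–2.
  Petrov vs Varga: Varga wins 3–2.
  Petrov vs Singh: Singh wins 4–1.
  Okafor vs Ueda: Okafor wins 5–0.
  Okafor vs Varga: Okafor wins 3–2.
  Okafor vs Singh: Okafor wins 3–2.
  Ueda vs Varga: Ueda wins 3–2.
  Ueda vs Singh: Singh wins 3–2.
  Varga vs Singh: Singh wins 3–2.
Copeland scores (wins − losses):
  Petrov: 1 − 3 = -2
  Okafor: 4 − 0 = 4
  Ueda: 1 − 3 = -2
  Varga: 1 − 3 = -2
  Singh: 3 − 1 = 2
Okafor has the best Copeland score.

Okafor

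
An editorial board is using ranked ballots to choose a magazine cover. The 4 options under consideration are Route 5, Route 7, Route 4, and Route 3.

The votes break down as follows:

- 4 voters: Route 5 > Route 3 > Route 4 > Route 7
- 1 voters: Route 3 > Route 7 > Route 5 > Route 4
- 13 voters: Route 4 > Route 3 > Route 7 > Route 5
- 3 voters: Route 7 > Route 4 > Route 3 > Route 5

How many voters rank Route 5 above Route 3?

Ballots ranking Route 5 above Route 3: 4.
Ballots ranking Route 3 above Route 5: 1+13+3 = 17.
So 4 of 21 voters prefer Route 5 to Route 3.

4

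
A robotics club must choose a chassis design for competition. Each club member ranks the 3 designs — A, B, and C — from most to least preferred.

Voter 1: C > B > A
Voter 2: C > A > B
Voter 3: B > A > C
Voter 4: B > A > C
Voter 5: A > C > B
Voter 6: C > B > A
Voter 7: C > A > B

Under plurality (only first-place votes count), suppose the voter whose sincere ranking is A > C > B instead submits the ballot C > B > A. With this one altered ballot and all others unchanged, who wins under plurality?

First-place totals with the altered ballot: A 0, B 2, C 5.
The winner is unchanged: still C.

C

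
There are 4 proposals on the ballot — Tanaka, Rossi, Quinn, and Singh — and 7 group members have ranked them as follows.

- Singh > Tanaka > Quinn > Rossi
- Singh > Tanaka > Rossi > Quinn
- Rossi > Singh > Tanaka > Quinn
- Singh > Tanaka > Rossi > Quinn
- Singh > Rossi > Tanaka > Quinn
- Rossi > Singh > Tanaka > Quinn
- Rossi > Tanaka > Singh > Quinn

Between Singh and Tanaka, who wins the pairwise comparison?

Ballots ranking Singh above Tanaka: 6.
Ballots ranking Tanaka above Singh: 1.
Singh wins the head-to-head, 6–1.

Singh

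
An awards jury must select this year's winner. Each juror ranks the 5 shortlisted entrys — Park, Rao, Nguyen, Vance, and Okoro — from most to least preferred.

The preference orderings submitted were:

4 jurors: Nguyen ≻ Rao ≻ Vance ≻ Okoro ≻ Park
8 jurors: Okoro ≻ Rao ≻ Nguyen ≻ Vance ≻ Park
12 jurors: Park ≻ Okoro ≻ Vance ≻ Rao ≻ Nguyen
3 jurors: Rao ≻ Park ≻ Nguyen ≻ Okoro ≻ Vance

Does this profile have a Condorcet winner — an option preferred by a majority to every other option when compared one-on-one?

Head-to-head results (27 voters total):
Park vs Rao: Rao wins 15–12.
Park vs Nguyen: Park wins 15–12.
Park vs Vance: Park wins 15–12.
Park vs Okoro: Park wins 15–12.
Rao vs Nguyen: Rao wins 23–4.
Rao vs Vance: Rao wins 15–12.
Rao vs Okoro: Okoro wins 20–7.
Nguyen vs Vance: Nguyen wins 15–12.
Nguyen vs Okoro: Okoro wins 20–7.
Vance vs Okoro: Okoro wins 23–4.
No candidate beats all others: Park beats Okoro beats Rao beats Park, a majority cycle.

No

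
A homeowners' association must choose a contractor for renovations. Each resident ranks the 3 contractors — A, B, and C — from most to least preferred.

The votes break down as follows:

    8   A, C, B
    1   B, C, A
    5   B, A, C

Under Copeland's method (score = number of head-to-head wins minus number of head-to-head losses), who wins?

A

Pairwise results:
  A vs B: A wins 8–6.
  A vs C: A wins 13–1.
  B vs C: C wins 8–6.
Copeland scores (wins − losses):
  A: 2 − 0 = 2
  B: 0 − 2 = -2
  C: 1 − 1 = 0
A has the best Copeland score.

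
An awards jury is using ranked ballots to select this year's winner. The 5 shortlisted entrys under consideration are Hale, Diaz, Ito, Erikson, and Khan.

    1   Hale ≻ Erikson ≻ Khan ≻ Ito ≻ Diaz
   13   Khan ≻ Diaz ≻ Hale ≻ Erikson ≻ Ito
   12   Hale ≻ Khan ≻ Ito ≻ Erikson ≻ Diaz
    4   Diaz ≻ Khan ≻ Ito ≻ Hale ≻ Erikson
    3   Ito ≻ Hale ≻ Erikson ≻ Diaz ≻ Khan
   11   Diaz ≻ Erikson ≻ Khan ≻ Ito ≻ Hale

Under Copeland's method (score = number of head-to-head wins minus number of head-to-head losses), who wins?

Pairwise results:
  Hale vs Diaz: Diaz wins 28–16.
  Hale vs Ito: Hale wins 26–18.
  Hale vs Erikson: Hale wins 33–11.
  Hale vs Khan: Khan wins 28–16.
  Diaz vs Ito: Diaz wins 28–16.
  Diaz vs Erikson: Diaz wins 28–16.
  Diaz vs Khan: Khan wins 26–18.
  Ito vs Erikson: Erikson wins 25–19.
  Ito vs Khan: Khan wins 41–3.
  Erikson vs Khan: Khan wins 29–15.
Copeland scores (wins − losses):
  Hale: 2 − 2 = 0
  Diaz: 3 − 1 = 2
  Ito: 0 − 4 = -4
  Erikson: 1 − 3 = -2
  Khan: 4 − 0 = 4
Khan has the best Copeland score.

Khan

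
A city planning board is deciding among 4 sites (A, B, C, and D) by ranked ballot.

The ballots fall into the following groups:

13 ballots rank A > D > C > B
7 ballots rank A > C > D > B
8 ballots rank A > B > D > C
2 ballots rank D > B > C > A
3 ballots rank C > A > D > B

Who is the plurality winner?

A

First-place vote totals:
  A: 28
  B: 0
  C: 3
  D: 2
A has the most first-place votes.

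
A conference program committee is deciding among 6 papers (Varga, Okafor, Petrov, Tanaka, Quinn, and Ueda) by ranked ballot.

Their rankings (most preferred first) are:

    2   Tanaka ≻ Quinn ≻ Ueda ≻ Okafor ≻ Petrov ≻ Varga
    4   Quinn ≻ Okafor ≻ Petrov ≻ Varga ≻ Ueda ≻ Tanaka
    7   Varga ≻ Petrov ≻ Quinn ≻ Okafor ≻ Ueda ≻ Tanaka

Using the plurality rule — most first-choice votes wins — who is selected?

Varga

First-place vote totals:
  Varga: 7
  Okafor: 0
  Petrov: 0
  Tanaka: 2
  Quinn: 4
  Ueda: 0
Varga has the most first-place votes.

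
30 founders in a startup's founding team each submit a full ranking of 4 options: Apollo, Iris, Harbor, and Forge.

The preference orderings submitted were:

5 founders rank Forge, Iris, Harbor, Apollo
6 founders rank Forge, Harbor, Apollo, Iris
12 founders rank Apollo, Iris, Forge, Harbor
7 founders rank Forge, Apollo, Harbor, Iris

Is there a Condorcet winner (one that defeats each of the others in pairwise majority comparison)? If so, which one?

Head-to-head results (30 voters total):
Apollo vs Iris: Apollo wins 25–5.
Apollo vs Harbor: Apollo wins 19–11.
Apollo vs Forge: Forge wins 18–12.
Iris vs Harbor: Iris wins 17–13.
Iris vs Forge: Forge wins 18–12.
Harbor vs Forge: Forge wins 30–0.
Forge beats each rival — Apollo (18–12), Iris (18–12), Harbor (30–0) — so Forge is the Condorcet winner.

Forge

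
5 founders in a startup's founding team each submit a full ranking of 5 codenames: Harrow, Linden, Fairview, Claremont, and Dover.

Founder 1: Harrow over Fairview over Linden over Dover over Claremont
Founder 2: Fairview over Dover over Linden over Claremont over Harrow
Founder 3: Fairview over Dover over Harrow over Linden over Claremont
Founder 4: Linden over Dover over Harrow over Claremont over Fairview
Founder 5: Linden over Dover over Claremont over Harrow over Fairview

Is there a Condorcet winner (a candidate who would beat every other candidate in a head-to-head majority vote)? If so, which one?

Head-to-head results (5 voters total):
Harrow vs Linden: Linden wins 3–2.
Harrow vs Fairview: Harrow wins 3–2.
Harrow vs Claremont: Harrow wins 3–2.
Harrow vs Dover: Dover wins 4–1.
Linden vs Fairview: Fairview wins 3–2.
Linden vs Claremont: Linden wins 5–0.
Linden vs Dover: Linden wins 3–2.
Fairview vs Claremont: Fairview wins 3–2.
Fairview vs Dover: Fairview wins 3–2.
Claremont vs Dover: Dover wins 5–0.
No candidate beats all others: Harrow beats Fairview beats Linden beats Harrow, a majority cycle.

There is no Condorcet winner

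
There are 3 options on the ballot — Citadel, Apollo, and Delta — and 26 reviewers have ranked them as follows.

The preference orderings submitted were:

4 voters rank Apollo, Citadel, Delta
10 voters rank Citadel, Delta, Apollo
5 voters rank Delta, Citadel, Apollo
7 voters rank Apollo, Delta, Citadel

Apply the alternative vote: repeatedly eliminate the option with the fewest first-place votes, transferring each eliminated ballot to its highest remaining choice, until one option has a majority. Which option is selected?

Citadel

Round 1: Apollo 11, Citadel 10, Delta 5. Delta has the fewest and is eliminated.
Round 2: Citadel 15, Apollo 11. Citadel has a majority.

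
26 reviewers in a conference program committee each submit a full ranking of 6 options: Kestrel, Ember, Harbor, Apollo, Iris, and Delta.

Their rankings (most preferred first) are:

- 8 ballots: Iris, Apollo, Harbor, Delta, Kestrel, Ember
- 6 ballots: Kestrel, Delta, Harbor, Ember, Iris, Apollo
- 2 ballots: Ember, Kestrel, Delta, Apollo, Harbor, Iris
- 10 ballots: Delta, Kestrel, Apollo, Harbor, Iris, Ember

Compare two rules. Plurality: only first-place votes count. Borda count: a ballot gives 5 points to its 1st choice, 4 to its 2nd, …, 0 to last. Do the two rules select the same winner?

Yes

Plurality first-place counts: Kestrel 6, Ember 2, Harbor 0, Apollo 0, Iris 8, Delta 10 → Delta.
Borda totals: Kestrel 86, Ember 22, Harbor 64, Apollo 66, Iris 56, Delta 96 → Delta.
The two rules agree on Delta.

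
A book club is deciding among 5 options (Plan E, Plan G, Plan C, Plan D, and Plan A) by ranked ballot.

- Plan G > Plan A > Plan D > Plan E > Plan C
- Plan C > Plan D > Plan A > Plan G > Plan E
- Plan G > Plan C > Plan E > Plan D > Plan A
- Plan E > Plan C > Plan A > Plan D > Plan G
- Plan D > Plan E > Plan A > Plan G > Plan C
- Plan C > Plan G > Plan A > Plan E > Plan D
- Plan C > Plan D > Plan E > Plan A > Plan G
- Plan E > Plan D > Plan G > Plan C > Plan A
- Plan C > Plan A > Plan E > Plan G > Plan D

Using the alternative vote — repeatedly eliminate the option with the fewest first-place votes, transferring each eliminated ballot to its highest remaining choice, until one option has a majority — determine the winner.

Plan C

Round 1: Plan C 4, Plan E 2, Plan G 2, Plan D 1, Plan A 0. Plan A has the fewest and is eliminated.
Round 2: Plan C 4, Plan E 2, Plan G 2, Plan D 1. Plan D has the fewest and is eliminated.
Round 3: Plan C 4, Plan E 3, Plan G 2. Plan G has the fewest and is eliminated.
Round 4: Plan C 5, Plan E 4. Plan C has a majority.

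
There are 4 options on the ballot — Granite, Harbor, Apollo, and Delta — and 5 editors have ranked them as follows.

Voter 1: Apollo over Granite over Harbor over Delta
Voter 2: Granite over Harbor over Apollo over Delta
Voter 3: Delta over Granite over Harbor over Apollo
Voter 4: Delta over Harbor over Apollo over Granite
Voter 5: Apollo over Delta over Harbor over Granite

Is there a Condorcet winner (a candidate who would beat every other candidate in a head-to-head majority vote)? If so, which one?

No Condorcet winner

Head-to-head results (5 voters total):
Granite vs Harbor: Granite wins 3–2.
Granite vs Apollo: Apollo wins 3–2.
Granite vs Delta: Delta wins 3–2.
Harbor vs Apollo: Harbor wins 3–2.
Harbor vs Delta: Delta wins 3–2.
Apollo vs Delta: Apollo wins 3–2.
No candidate beats all others: Granite beats Harbor beats Apollo beats Granite, a majority cycle.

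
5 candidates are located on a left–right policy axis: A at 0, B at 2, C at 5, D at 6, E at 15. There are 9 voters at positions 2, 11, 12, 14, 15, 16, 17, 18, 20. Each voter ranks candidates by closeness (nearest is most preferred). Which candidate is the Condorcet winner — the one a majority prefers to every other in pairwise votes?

E

With single-peaked preferences on a line, the Condorcet winner is the candidate closest to the median voter.
The median voter (position 15) is closest to E at 15.
Check: E vs C — voters closer to E: 8 of 9.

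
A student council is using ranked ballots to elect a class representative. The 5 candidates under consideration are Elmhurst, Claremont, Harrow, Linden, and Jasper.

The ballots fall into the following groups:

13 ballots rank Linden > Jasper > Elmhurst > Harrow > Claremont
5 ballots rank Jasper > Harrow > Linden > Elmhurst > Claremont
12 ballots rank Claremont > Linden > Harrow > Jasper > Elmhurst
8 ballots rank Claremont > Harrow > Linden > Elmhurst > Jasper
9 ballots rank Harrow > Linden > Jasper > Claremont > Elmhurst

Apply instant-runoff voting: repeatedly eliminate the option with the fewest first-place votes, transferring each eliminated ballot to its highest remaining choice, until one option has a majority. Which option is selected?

Harrow

Round 1: Claremont 20, Linden 13, Harrow 9, Jasper 5, Elmhurst 0. Elmhurst has the fewest and is eliminated.
Round 2: Claremont 20, Linden 13, Harrow 9, Jasper 5. Jasper has the fewest and is eliminated.
Round 3: Claremont 20, Harrow 14, Linden 13. Linden has the fewest and is eliminated.
Round 4: Harrow 27, Claremont 20. Harrow has a majority.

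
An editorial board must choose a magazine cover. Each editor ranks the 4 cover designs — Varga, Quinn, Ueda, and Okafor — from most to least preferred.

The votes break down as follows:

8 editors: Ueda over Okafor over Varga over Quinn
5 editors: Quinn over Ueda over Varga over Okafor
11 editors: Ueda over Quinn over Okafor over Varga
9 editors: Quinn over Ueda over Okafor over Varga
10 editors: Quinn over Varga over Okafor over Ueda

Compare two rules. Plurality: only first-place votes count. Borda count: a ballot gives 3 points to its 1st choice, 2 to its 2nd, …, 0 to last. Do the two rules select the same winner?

Plurality first-place counts: Varga 0, Quinn 24, Ueda 19, Okafor 0 → Quinn.
Borda totals: Varga 33, Quinn 94, Ueda 85, Okafor 46 → Quinn.
The two rules agree on Quinn.

Yes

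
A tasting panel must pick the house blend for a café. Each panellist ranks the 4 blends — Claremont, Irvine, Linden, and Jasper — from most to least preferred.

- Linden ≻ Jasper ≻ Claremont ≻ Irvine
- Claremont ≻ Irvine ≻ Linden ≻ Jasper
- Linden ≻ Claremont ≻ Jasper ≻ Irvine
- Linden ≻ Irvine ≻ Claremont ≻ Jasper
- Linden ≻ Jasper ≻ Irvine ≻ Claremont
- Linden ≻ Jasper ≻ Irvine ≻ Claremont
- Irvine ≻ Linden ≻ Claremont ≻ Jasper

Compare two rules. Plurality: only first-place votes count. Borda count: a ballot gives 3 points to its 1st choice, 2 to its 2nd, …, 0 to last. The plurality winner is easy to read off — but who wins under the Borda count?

Plurality first-place counts: Claremont 1, Irvine 1, Linden 5, Jasper 0 → Linden.
Borda totals: Claremont 8, Irvine 9, Linden 18, Jasper 7 → Linden.

Linden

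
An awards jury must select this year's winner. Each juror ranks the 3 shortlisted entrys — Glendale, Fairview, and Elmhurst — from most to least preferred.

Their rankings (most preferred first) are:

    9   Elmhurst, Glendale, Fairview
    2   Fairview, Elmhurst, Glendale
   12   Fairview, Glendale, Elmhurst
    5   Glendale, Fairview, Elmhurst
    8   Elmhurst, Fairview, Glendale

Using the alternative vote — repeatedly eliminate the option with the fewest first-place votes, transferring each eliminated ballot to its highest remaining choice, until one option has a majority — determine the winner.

Fairview

Round 1: Elmhurst 17, Fairview 14, Glendale 5. Glendale has the fewest and is eliminated.
Round 2: Fairview 19, Elmhurst 17. Fairview has a majority.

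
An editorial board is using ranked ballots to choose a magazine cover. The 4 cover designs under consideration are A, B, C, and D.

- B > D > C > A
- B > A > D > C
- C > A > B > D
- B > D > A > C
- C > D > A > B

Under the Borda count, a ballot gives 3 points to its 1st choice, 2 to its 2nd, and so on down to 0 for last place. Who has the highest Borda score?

B

Borda scores:
  A: 0 + 2 + 2 + 1 + 1 = 6
  B: 3 + 3 + 1 + 3 + 0 = 10
  C: 1 + 0 + 3 + 0 + 3 = 7
  D: 2 + 1 + 0 + 2 + 2 = 7
B has the highest total.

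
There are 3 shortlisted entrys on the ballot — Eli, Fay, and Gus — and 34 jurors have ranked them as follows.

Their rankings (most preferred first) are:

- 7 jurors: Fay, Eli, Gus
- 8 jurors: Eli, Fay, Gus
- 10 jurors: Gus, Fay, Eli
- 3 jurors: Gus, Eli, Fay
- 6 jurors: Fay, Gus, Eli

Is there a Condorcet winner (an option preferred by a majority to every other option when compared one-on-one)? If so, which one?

Head-to-head results (34 voters total):
Eli vs Fay: Fay wins 23–11.
Eli vs Gus: Gus wins 19–15.
Fay vs Gus: Fay wins 21–13.
Fay beats each rival — Eli (23–11), Gus (21–13) — so Fay is the Condorcet winner.

Fay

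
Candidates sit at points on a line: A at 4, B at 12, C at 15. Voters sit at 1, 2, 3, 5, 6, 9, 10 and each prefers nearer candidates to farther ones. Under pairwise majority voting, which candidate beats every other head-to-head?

With single-peaked preferences on a line, the Condorcet winner is the candidate closest to the median voter.
The median voter (position 5) is closest to A at 4.
Check: A vs C — voters closer to A: 6 of 7.

A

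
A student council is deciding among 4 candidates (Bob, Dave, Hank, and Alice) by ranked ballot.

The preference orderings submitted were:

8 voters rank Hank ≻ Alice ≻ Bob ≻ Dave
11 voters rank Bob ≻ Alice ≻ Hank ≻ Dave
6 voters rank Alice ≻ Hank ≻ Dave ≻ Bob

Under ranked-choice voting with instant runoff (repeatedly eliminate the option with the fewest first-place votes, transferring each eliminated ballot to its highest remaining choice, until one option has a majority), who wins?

Hank

Round 1: Bob 11, Hank 8, Alice 6, Dave 0. Dave has the fewest and is eliminated.
Round 2: Bob 11, Hank 8, Alice 6. Alice has the fewest and is eliminated.
Round 3: Hank 14, Bob 11. Hank has a majority.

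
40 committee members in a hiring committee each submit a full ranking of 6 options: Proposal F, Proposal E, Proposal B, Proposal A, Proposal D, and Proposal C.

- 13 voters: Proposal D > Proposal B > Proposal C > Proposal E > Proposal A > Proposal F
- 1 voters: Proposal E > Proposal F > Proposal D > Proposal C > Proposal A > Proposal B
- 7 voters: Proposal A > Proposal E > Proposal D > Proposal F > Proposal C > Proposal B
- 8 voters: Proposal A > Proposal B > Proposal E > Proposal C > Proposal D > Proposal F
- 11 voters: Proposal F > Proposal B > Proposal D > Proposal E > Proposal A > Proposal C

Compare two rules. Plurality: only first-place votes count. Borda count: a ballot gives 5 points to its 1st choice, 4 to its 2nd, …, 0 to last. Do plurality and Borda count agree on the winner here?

Plurality first-place counts: Proposal F 11, Proposal E 1, Proposal B 0, Proposal A 15, Proposal D 13, Proposal C 0 → Proposal A.
Borda totals: Proposal F 73, Proposal E 105, Proposal B 128, Proposal A 100, Proposal D 130, Proposal C 64 → Proposal D.
The two rules disagree: plurality picks Proposal A, Borda picks Proposal D.

No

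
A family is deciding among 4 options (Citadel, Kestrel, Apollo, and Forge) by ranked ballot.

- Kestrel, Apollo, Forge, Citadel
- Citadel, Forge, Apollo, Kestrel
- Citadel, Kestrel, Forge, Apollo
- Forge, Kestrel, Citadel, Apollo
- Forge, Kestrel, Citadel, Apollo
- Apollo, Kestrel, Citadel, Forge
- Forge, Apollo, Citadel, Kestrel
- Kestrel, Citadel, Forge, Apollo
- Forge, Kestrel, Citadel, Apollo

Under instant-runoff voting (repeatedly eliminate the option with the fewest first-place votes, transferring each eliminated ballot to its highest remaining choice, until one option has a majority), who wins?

Round 1: Forge 4, Citadel 2, Kestrel 2, Apollo 1. Apollo has the fewest and is eliminated.
Round 2: Forge 4, Kestrel 3, Citadel 2. Citadel has the fewest and is eliminated.
Round 3: Forge 5, Kestrel 4. Forge has a majority.

Forge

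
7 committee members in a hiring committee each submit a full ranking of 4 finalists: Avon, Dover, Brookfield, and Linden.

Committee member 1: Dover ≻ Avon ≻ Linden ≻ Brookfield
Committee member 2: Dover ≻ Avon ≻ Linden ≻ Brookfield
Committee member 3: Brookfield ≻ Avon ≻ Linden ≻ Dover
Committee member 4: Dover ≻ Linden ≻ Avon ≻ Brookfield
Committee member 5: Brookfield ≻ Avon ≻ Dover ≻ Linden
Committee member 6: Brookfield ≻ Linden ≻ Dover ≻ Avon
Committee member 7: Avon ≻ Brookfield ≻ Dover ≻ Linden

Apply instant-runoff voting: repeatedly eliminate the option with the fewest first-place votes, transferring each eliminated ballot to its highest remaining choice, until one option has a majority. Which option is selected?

Brookfield

Round 1: Dover 3, Brookfield 3, Avon 1, Linden 0. Linden has the fewest and is eliminated.
Round 2: Dover 3, Brookfield 3, Avon 1. Avon has the fewest and is eliminated.
Round 3: Brookfield 4, Dover 3. Brookfield has a majority.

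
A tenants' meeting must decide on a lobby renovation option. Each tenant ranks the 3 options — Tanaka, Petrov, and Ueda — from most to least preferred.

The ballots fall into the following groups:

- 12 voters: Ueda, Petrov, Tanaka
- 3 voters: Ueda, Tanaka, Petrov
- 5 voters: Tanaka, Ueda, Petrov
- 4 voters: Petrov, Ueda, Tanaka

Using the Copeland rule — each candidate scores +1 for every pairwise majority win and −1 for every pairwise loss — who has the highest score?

Ueda

Pairwise results:
  Tanaka vs Petrov: Petrov wins 16–8.
  Tanaka vs Ueda: Ueda wins 19–5.
  Petrov vs Ueda: Ueda wins 20–4.
Copeland scores (wins − losses):
  Tanaka: 0 − 2 = -2
  Petrov: 1 − 1 = 0
  Ueda: 2 − 0 = 2
Ueda has the best Copeland score.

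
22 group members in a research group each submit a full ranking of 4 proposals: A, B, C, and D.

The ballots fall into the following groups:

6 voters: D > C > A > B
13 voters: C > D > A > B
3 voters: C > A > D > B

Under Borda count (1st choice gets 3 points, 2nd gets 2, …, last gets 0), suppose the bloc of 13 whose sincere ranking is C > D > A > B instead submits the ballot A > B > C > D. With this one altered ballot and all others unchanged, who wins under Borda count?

A

Borda totals with the altered ballot: A 51, B 26, C 34, D 21.
The switch changes the winner from C to A.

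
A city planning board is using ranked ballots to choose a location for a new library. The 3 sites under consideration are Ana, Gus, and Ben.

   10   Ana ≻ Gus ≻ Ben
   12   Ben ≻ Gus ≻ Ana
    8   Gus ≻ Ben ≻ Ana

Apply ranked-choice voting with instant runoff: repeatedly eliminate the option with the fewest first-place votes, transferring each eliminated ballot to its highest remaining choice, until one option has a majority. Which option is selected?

Round 1: Ben 12, Ana 10, Gus 8. Gus has the fewest and is eliminated.
Round 2: Ben 20, Ana 10. Ben has a majority.

Ben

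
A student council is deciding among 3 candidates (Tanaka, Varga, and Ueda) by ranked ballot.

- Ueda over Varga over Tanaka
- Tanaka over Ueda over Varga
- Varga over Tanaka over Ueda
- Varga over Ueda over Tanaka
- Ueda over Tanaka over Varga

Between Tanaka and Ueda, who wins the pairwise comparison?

Ballots ranking Tanaka above Ueda: 2.
Ballots ranking Ueda above Tanaka: 3.
Ueda wins the head-to-head, 3–2.

Ueda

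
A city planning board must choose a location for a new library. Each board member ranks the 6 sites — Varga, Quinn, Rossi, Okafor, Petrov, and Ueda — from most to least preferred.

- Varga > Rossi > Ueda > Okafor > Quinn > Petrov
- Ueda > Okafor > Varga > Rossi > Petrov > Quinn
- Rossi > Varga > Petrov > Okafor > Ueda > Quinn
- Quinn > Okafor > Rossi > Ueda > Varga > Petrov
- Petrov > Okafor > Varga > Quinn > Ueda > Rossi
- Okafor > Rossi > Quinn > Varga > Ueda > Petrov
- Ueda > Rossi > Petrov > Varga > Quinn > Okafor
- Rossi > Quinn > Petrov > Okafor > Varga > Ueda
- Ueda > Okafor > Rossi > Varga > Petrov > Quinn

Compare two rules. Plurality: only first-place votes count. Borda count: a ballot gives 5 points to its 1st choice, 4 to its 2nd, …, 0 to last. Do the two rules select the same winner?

Plurality first-place counts: Varga 1, Quinn 1, Rossi 2, Okafor 1, Petrov 1, Ueda 3 → Ueda.
Borda totals: Varga 23, Quinn 16, Rossi 30, Okafor 27, Petrov 16, Ueda 23 → Rossi.
The two rules disagree: plurality picks Ueda, Borda picks Rossi.

No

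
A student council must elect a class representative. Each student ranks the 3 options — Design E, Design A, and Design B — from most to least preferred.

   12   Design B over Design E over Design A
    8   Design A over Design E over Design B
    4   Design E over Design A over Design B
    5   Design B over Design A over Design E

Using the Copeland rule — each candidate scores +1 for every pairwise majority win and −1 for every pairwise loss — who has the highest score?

Pairwise results:
  Design E vs Design A: Design E wins 16–13.
  Design E vs Design B: Design B wins 17–12.
  Design A vs Design B: Design B wins 17–12.
Copeland scores (wins − losses):
  Design E: 1 − 1 = 0
  Design A: 0 − 2 = -2
  Design B: 2 − 0 = 2
Design B has the best Copeland score.

Design B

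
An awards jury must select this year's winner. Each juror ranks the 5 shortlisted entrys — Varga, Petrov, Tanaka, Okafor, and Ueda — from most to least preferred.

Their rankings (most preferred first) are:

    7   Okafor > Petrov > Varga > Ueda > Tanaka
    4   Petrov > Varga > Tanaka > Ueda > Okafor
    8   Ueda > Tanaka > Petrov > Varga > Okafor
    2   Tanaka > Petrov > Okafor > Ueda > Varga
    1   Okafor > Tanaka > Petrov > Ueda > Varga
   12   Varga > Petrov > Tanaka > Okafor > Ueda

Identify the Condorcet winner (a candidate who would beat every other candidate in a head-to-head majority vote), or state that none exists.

Petrov

Head-to-head results (34 voters total):
Varga vs Petrov: Petrov wins 22–12.
Varga vs Tanaka: Varga wins 23–11.
Varga vs Okafor: Varga wins 24–10.
Varga vs Ueda: Varga wins 23–11.
Petrov vs Tanaka: Petrov wins 23–11.
Petrov vs Okafor: Petrov wins 26–8.
Petrov vs Ueda: Petrov wins 26–8.
Tanaka vs Okafor: Tanaka wins 26–8.
Tanaka vs Ueda: Tanaka wins 19–15.
Okafor vs Ueda: Okafor wins 22–12.
Petrov beats each rival — Varga (22–12), Tanaka (23–11), Okafor (26–8), Ueda (26–8) — so Petrov is the Condorcet winner.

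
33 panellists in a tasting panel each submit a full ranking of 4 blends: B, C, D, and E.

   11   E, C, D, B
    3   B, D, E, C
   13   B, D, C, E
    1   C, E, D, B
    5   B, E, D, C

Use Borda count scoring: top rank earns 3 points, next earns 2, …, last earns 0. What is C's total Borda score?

Borda scores:
  B: 11·0 + 3·3 + 13·3 + 0 + 5·3 = 63
  C: 11·2 + 3·0 + 13·1 + 3 + 5·0 = 38
  D: 11·1 + 3·2 + 13·2 + 1 + 5·1 = 49
  E: 11·3 + 3·1 + 13·0 + 2 + 5·2 = 48

38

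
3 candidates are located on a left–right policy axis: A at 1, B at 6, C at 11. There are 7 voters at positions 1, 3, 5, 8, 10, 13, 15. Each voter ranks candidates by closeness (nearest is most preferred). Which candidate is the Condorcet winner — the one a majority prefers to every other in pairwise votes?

With single-peaked preferences on a line, the Condorcet winner is the candidate closest to the median voter.
The median voter (position 8) is closest to B at 6.
Check: B vs C — voters closer to B: 4 of 7.

B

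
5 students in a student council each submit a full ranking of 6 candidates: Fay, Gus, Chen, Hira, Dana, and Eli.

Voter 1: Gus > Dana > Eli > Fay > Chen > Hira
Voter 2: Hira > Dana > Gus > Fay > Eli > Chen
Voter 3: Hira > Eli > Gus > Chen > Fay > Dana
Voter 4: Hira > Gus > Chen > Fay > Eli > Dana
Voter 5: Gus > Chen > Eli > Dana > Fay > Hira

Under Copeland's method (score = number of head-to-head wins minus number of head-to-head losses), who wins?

Hira

Pairwise results:
  Fay vs Gus: Gus wins 5–0.
  Fay vs Chen: Chen wins 3–2.
  Fay vs Hira: Hira wins 3–2.
  Fay vs Dana: Dana wins 3–2.
  Fay vs Eli: Eli wins 3–2.
  Gus vs Chen: Gus wins 5–0.
  Gus vs Hira: Hira wins 3–2.
  Gus vs Dana: Gus wins 4–1.
  Gus vs Eli: Gus wins 4–1.
  Chen vs Hira: Hira wins 3–2.
  Chen vs Dana: Chen wins 3–2.
  Chen vs Eli: Eli wins 3–2.
  Hira vs Dana: Hira wins 3–2.
  Hira vs Eli: Hira wins 3–2.
  Dana vs Eli: Eli wins 3–2.
Copeland scores (wins − losses):
  Fay: 0 − 5 = -5
  Gus: 4 − 1 = 3
  Chen: 2 − 3 = -1
  Hira: 5 − 0 = 5
  Dana: 1 − 4 = -3
  Eli: 3 − 2 = 1
Hira has the best Copeland score.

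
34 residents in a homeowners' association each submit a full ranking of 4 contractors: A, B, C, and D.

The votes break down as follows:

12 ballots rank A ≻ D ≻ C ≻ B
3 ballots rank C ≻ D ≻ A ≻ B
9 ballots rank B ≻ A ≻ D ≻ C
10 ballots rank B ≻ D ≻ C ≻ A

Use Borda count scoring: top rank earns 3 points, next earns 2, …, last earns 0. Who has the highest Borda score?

D

Borda scores:
  A: 12·3 + 3·1 + 9·2 + 10·0 = 57
  B: 12·0 + 3·0 + 9·3 + 10·3 = 57
  C: 12·1 + 3·3 + 9·0 + 10·1 = 31
  D: 12·2 + 3·2 + 9·1 + 10·2 = 59
D has the highest total.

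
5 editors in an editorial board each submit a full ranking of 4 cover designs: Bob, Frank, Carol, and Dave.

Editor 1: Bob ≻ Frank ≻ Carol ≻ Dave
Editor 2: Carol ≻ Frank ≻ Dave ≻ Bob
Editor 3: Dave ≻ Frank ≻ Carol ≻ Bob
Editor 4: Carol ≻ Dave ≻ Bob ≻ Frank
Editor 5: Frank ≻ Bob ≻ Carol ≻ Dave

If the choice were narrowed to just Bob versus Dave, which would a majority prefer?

Dave

Ballots ranking Bob above Dave: 2.
Ballots ranking Dave above Bob: 3.
Dave wins the head-to-head, 3–2.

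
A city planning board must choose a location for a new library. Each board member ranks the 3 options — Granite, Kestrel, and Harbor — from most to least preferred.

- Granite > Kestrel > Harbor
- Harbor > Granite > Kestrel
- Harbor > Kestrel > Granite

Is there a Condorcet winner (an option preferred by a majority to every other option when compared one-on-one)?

Yes

Head-to-head results (3 voters total):
Granite vs Kestrel: Granite wins 2–1.
Granite vs Harbor: Harbor wins 2–1.
Kestrel vs Harbor: Harbor wins 2–1.
Harbor beats each rival — Granite (2–1), Kestrel (2–1) — so Harbor is the Condorcet winner.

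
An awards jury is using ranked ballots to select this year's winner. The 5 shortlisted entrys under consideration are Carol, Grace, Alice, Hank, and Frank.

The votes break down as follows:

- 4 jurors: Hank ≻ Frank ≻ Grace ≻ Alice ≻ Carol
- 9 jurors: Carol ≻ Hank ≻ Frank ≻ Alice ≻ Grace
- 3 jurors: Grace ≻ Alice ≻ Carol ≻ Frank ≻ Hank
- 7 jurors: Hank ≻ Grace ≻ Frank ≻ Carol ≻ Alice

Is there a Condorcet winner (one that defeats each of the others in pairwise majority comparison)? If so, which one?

No Condorcet winner

Head-to-head results (23 voters total):
Carol vs Grace: Grace wins 14–9.
Carol vs Alice: Carol wins 16–7.
Carol vs Hank: Carol wins 12–11.
Carol vs Frank: Carol wins 12–11.
Grace vs Alice: Grace wins 14–9.
Grace vs Hank: Hank wins 20–3.
Grace vs Frank: Frank wins 13–10.
Alice vs Hank: Hank wins 20–3.
Alice vs Frank: Frank wins 20–3.
Hank vs Frank: Hank wins 20–3.
No candidate beats all others: Carol beats Hank beats Grace beats Carol, a majority cycle.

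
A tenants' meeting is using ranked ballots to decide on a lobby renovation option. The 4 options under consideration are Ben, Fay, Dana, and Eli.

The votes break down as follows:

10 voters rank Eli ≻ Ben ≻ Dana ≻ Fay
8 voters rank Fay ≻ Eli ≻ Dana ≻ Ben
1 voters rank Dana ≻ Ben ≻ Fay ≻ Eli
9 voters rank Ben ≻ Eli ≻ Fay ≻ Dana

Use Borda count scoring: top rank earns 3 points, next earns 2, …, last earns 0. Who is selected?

Borda scores:
  Ben: 10·2 + 8·0 + 2 + 9·3 = 49
  Fay: 10·0 + 8·3 + 1 + 9·1 = 34
  Dana: 10·1 + 8·1 + 3 + 9·0 = 21
  Eli: 10·3 + 8·2 + 0 + 9·2 = 64
Eli has the highest total.

Eli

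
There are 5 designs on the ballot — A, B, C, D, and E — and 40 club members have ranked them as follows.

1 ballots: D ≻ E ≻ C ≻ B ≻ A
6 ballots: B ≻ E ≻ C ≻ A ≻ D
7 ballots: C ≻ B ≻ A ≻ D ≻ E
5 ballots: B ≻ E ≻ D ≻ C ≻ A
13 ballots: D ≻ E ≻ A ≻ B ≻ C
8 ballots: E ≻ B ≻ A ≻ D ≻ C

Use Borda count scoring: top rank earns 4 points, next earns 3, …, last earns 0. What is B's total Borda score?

103

Borda scores:
  A: 0 + 6·1 + 7·2 + 5·0 + 13·2 + 8·2 = 62
  B: 1 + 6·4 + 7·3 + 5·4 + 13·1 + 8·3 = 103
  C: 2 + 6·2 + 7·4 + 5·1 + 13·0 + 8·0 = 47
  D: 4 + 6·0 + 7·1 + 5·2 + 13·4 + 8·1 = 81
  E: 3 + 6·3 + 7·0 + 5·3 + 13·3 + 8·4 = 107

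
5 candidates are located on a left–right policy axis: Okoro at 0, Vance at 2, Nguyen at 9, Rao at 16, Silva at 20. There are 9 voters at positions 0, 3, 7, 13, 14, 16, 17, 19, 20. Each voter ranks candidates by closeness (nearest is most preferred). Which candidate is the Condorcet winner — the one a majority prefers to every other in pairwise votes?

With single-peaked preferences on a line, the Condorcet winner is the candidate closest to the median voter.
The median voter (position 14) is closest to Rao at 16.
Check: Rao vs Silva — voters closer to Rao: 7 of 9.

Rao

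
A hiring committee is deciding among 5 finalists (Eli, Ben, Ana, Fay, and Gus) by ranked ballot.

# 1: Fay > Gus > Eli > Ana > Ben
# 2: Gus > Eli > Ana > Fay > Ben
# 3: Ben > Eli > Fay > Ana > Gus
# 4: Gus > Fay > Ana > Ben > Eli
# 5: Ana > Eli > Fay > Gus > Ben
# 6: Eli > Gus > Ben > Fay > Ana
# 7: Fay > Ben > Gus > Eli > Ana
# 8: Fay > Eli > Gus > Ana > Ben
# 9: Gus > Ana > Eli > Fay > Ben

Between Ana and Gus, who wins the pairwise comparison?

Ballots ranking Ana above Gus: 2.
Ballots ranking Gus above Ana: 7.
Gus wins the head-to-head, 7–2.

Gus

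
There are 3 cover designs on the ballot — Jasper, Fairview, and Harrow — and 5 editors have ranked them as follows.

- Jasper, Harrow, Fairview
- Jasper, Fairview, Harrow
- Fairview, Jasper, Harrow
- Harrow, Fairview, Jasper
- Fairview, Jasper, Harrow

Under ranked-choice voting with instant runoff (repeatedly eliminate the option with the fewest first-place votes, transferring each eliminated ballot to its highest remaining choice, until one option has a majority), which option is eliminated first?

Round 1: Jasper 2, Fairview 2, Harrow 1. Harrow has the fewest and is eliminated.
Round 2: Fairview 3, Jasper 2. Fairview has a majority.

Harrow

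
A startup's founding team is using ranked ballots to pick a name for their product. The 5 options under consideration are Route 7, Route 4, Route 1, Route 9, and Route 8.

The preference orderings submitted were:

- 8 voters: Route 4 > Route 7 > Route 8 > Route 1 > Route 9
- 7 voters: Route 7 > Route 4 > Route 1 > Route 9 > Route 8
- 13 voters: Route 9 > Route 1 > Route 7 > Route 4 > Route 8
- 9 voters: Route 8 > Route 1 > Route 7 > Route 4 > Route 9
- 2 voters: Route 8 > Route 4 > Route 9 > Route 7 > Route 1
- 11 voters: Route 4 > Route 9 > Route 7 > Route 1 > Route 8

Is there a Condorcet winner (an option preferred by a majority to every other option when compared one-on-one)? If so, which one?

None — there is no Condorcet winner

Head-to-head results (50 voters total):
Route 7 vs Route 4: Route 7 wins 29–21.
Route 7 vs Route 1: Route 7 wins 28–22.
Route 7 vs Route 9: Route 9 wins 26–24.
Route 7 vs Route 8: Route 7 wins 39–11.
Route 4 vs Route 1: Route 4 wins 28–22.
Route 4 vs Route 9: Route 4 wins 37–13.
Route 4 vs Route 8: Route 4 wins 39–11.
Route 1 vs Route 9: Route 9 wins 26–24.
Route 1 vs Route 8: Route 1 wins 31–19.
Route 9 vs Route 8: Route 9 wins 31–19.
No candidate beats all others: Route 7 beats Route 4 beats Route 9 beats Route 7, a majority cycle.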